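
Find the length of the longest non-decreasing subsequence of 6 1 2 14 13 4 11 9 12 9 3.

One longest non-decreasing subsequence is 1, 2, 4, 11, 12 (positions 2,3,6,7,9), of length 5; no longer one exists.

5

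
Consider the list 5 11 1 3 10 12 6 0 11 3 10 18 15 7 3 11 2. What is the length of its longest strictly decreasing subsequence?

Scanning left to right, the best length ending at each element is: 5→1, 11→1, 1→2, 3→2, 10→2, 12→1, 6→3, 0→4, 11→2, 3→4, 10→3, 18→1, 15→2, 7→4, 3→5, 11→3, 2→6.
So the longest decreasing subsequence has length 6, e.g. 12, 11, 10, 7, 3, 2.

6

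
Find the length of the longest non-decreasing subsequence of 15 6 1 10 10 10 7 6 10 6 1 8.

5

Let dp[i] be the longest non-decreasing subsequence ending at position i. Then dp = [1, 1, 1, 2, 3, 4, 2, 2, 5, 3, 2, 4].
The maximum is 5; one witness is 6, 10, 10, 10, 10 at positions 2,4,5,6,9.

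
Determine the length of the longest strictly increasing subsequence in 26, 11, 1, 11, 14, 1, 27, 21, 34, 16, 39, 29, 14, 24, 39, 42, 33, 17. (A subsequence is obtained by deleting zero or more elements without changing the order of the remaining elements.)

Let dp[i] be the longest increasing subsequence ending at position i. Then dp = [1, 1, 1, 2, 3, 1, 4, 4, 5, 4, 6, 5, 3, 5, 6, 7, 6, 5].
The maximum is 7; one witness is 1, 11, 14, 27, 34, 39, 42 at positions 3,4,5,7,9,11,16.

7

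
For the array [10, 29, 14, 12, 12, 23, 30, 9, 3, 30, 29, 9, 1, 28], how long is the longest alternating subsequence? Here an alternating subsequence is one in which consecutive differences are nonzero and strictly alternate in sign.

8

Track the best alternating length ending on an up-step vs a down-step at each position: up/down = 1/1, 2/1, 2/3, 2/3, 2/3, 4/3, 4/1, 1/5, 1/5, 6/1, 6/7, 6/7, 1/7, 8/7.
The maximum over both is 8; one such subsequence is 10, 29, 14, 23, 9, 30, 9, 28.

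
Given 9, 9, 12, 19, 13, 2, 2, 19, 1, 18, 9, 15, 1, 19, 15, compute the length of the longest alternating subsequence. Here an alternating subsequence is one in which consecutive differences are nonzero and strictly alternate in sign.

11

A longest alternating subsequence is 9, 19, 13, 19, 1, 18, 9, 15, 1, 19, 15 (positions 1,4,5,8,9,10,11,12,13,14,15); its 10 consecutive differences strictly alternate in sign, and length 11 is optimal.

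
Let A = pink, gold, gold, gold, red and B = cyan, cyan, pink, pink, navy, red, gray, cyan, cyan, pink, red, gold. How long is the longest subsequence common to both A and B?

Backtracking the LCS table gives one alignment: pink (A1,B10) → gold (A4,B12).
So the longest common subsequence has length 2.

2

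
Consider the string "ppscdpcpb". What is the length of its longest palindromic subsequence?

Using dp[i][j] = 2 + dp[i+1][j−1] if the ends match, else max(dp[i+1][j], dp[i][j−1]):
dp[1][9] = 5. A witness is pcpcp at positions 2,4,6,7,8.

5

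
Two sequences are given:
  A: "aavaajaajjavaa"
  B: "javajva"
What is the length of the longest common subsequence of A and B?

A longest common subsequence is avajva (length 6); the LCS DP confirms no longer common subsequence exists.

6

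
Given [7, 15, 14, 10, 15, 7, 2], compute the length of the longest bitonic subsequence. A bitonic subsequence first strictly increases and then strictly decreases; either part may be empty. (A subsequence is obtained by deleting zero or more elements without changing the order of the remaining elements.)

6

Let inc[i] be the LIS ending at i and dec[i] the longest strictly decreasing subsequence starting at i. inc = [1, 2, 2, 2, 3, 1, 1], dec = [2, 5, 4, 3, 3, 2, 1].
max_i inc[i]+dec[i]−1 = 6, with one witness 7, 15, 14, 10, 7, 2.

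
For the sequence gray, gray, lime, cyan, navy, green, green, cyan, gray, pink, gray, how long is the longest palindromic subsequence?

One longest palindromic subsequence is gray gray cyan green green cyan gray gray (positions 1,2,4,6,7,8,9,11); it reads the same forward and backward, and the interval DP gives dp[1][11] = 8.

8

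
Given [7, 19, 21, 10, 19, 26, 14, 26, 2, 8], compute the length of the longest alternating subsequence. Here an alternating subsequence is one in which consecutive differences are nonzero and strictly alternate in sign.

8

Track the best alternating length ending on an up-step vs a down-step at each position: up/down = 1/1, 2/1, 2/1, 2/3, 4/3, 4/1, 4/5, 6/1, 1/7, 8/7.
The maximum over both is 8; one such subsequence is 7, 19, 10, 19, 14, 26, 2, 8.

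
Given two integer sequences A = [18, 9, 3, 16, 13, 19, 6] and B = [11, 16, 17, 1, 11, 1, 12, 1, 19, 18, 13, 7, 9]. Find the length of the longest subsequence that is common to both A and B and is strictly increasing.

A longest common strictly increasing subsequence is 16, 19 (length 2); it appears in order in both A and B, and no longer such subsequence exists.

2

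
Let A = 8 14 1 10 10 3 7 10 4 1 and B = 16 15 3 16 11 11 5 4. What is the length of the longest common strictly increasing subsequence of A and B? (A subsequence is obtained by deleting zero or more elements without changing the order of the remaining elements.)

2

A longest common strictly increasing subsequence is 3, 4 (length 2); it appears in order in both A and B, and no longer such subsequence exists.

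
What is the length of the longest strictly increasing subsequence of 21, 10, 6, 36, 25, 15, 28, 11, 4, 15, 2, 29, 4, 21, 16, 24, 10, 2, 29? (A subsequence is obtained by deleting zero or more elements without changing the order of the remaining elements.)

Let dp[i] be the longest increasing subsequence ending at position i. Then dp = [1, 1, 1, 2, 2, 2, 3, 2, 1, 3, 1, 4, 2, 4, 4, 5, 3, 1, 6].
The maximum is 6; one witness is 10, 11, 15, 21, 24, 29 at positions 2,8,10,14,16,19.

6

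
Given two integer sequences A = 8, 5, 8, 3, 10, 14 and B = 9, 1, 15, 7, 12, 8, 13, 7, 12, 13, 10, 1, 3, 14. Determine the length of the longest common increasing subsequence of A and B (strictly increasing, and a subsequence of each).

3

A longest common strictly increasing subsequence is 8, 10, 14 (length 3); it appears in order in both A and B, and no longer such subsequence exists.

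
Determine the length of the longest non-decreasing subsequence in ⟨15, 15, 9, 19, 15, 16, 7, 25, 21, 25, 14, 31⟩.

One longest non-decreasing subsequence is 15, 15, 15, 16, 25, 25, 31 (positions 1,2,5,6,8,10,12), of length 7; no longer one exists.

7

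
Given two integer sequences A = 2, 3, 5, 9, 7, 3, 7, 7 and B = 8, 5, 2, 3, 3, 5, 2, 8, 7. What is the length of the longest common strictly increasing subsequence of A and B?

For each value that appears in both, track the longest common increasing run ending there.
The best achievable length is 4; one witness is 2, 3, 5, 7 (A-positions 1,2,3,5, B-positions 3,4,6,9).

4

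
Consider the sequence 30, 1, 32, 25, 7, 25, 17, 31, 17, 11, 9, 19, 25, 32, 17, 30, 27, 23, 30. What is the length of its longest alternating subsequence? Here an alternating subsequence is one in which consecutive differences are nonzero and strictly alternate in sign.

A longest alternating subsequence is 30, 1, 32, 7, 25, 17, 31, 17, 19, 17, 30, 27, 30 (positions 1,2,3,5,6,7,8,9,12,15,16,17,19); its 12 consecutive differences strictly alternate in sign, and length 13 is optimal.

13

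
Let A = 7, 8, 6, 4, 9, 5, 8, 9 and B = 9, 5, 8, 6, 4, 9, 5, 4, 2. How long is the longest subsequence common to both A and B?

5

Backtracking the LCS table gives one alignment: 8 (A2,B3) → 6 (A3,B4) → 4 (A4,B5) → 9 (A5,B6) → 5 (A6,B7).
So the longest common subsequence has length 5.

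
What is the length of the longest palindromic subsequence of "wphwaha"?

Using dp[i][j] = 2 + dp[i+1][j−1] if the ends match, else max(dp[i+1][j], dp[i][j−1]):
dp[1][7] = 3. A witness is aha at positions 5,6,7.

3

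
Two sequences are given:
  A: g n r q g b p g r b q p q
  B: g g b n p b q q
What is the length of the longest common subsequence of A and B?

Backtracking the LCS table gives one alignment: g (A1,B1) → g (A5,B2) → b (A6,B3) → p (A7,B5) → b (A10,B6) → q (A11,B7) → q (A13,B8).
So the longest common subsequence has length 7.

7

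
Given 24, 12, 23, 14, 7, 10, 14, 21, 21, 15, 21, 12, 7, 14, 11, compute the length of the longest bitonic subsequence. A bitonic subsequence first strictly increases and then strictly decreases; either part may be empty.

One longest bitonic subsequence is 7, 10, 14, 21, 15, 14, 11 (positions 5,6,7,8,10,14,15): it rises to 21 then falls. Length 7 is optimal.

7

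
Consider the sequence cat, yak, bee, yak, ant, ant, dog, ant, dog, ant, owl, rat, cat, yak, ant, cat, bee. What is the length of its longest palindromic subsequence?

9

Using dp[i][j] = 2 + dp[i+1][j−1] if the ends match, else max(dp[i+1][j], dp[i][j−1]):
dp[1][17] = 9. A witness is bee ant ant dog ant dog ant ant bee at positions 3,5,6,7,8,9,10,15,17.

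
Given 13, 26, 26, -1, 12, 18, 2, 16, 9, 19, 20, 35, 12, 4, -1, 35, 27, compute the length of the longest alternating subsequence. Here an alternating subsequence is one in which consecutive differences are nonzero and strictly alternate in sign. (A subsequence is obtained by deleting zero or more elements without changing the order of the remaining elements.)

Track the best alternating length ending on an up-step vs a down-step at each position: up/down = 1/1, 2/1, 2/1, 1/3, 4/3, 4/3, 4/5, 6/5, 6/7, 8/3, 8/3, 8/1, 8/9, 6/9, 1/9, 10/1, 10/11.
The maximum over both is 11; one such subsequence is 13, 26, -1, 12, 2, 16, 9, 19, 12, 35, 27.

11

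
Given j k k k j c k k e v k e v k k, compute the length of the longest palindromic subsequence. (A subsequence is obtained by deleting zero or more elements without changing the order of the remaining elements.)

One longest palindromic subsequence is kkkkkkkk (positions 2,3,4,7,8,11,14,15); it reads the same forward and backward, and the interval DP gives dp[1][15] = 8.

8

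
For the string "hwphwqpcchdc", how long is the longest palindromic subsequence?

Using dp[i][j] = 2 + dp[i+1][j−1] if the ends match, else max(dp[i+1][j], dp[i][j−1]):
dp[1][12] = 5. A witness is hpqph at positions 1,3,6,7,10.

5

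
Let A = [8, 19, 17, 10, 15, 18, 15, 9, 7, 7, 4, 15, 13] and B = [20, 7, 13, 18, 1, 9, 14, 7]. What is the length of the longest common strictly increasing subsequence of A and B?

2

A longest common strictly increasing subsequence is 7, 13 (length 2); it appears in order in both A and B, and no longer such subsequence exists.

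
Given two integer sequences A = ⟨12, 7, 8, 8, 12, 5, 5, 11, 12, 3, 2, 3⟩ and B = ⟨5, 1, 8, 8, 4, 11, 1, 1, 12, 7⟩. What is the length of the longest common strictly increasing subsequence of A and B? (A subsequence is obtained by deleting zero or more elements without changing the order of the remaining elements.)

3

A longest common strictly increasing subsequence is 5, 11, 12 (length 3); it appears in order in both A and B, and no longer such subsequence exists.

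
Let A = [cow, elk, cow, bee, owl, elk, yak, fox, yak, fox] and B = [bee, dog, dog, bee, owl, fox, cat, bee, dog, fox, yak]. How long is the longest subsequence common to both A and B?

Backtracking the LCS table gives one alignment: bee (A4,B4) → owl (A5,B5) → fox (A8,B10) → yak (A9,B11).
So the longest common subsequence has length 4.

4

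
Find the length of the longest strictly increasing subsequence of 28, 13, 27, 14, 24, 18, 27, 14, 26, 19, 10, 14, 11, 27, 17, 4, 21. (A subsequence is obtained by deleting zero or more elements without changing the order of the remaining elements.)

Scanning left to right, the best length ending at each element is: 28→1, 13→1, 27→2, 14→2, 24→3, 18→3, 27→4, 14→2, 26→4, 19→4, 10→1, 14→2, 11→2, 27→5, 17→3, 4→1, 21→5.
So the longest increasing subsequence has length 5, e.g. 13, 14, 24, 26, 27.

5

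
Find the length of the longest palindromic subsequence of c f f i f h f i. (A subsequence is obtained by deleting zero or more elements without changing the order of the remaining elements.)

5

One longest palindromic subsequence is ifhfi (positions 4,5,6,7,8); it reads the same forward and backward, and the interval DP gives dp[1][8] = 5.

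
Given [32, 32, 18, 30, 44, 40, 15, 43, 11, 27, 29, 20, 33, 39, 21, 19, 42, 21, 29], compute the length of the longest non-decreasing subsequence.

Let dp[i] be the longest non-decreasing subsequence ending at position i. Then dp = [1, 2, 1, 2, 3, 3, 1, 4, 1, 2, 3, 2, 4, 5, 3, 2, 6, 4, 5].
The maximum is 6; one witness is 18, 27, 29, 33, 39, 42 at positions 3,10,11,13,14,17.

6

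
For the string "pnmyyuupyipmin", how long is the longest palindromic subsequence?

Using dp[i][j] = 2 + dp[i+1][j−1] if the ends match, else max(dp[i+1][j], dp[i][j−1]):
dp[1][14] = 8. A witness is nmyuuymn at positions 2,3,5,6,7,9,12,14.

8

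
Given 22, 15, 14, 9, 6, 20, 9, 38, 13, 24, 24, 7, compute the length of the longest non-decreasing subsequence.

5

One longest non-decreasing subsequence is 9, 9, 13, 24, 24 (positions 4,7,9,10,11), of length 5; no longer one exists.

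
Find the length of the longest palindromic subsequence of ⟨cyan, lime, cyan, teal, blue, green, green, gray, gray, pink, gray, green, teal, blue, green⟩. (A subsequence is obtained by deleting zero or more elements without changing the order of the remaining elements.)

Using dp[i][j] = 2 + dp[i+1][j−1] if the ends match, else max(dp[i+1][j], dp[i][j−1]):
dp[1][15] = 7. A witness is green green gray pink gray green green at positions 6,7,8,10,11,12,15.

7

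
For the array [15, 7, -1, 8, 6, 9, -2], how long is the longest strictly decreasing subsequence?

One longest decreasing subsequence is 15, 7, -1, -2 (positions 1,2,3,7), of length 4; no longer one exists.

4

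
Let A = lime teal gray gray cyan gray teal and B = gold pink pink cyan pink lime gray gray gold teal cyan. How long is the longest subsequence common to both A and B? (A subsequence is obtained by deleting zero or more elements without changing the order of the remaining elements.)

4

Backtracking the LCS table gives one alignment: lime (A1,B6) → gray (A3,B7) → gray (A4,B8) → cyan (A5,B11).
So the longest common subsequence has length 4.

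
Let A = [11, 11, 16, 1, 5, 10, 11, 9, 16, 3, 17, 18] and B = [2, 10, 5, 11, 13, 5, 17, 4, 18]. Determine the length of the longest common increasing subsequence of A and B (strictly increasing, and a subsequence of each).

4

For each value that appears in both, track the longest common increasing run ending there.
The best achievable length is 4; one witness is 10, 11, 17, 18 (A-positions 6,7,11,12, B-positions 2,4,7,9).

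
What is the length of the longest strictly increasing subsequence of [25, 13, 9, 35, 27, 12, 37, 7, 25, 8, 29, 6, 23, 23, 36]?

5

Scanning left to right, the best length ending at each element is: 25→1, 13→1, 9→1, 35→2, 27→2, 12→2, 37→3, 7→1, 25→3, 8→2, 29→4, 6→1, 23→3, 23→3, 36→5.
So the longest increasing subsequence has length 5, e.g. 9, 12, 25, 29, 36.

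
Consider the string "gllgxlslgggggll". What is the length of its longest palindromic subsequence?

10

One longest palindromic subsequence is llggggggll (positions 2,3,4,9,10,11,12,13,14,15); it reads the same forward and backward, and the interval DP gives dp[1][15] = 10.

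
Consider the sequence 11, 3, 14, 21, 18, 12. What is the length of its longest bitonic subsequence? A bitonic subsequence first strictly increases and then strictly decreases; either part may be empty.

5

Let inc[i] be the LIS ending at i and dec[i] the longest strictly decreasing subsequence starting at i. inc = [1, 1, 2, 3, 3, 2], dec = [2, 1, 2, 3, 2, 1].
max_i inc[i]+dec[i]−1 = 5, with one witness 11, 14, 21, 18, 12.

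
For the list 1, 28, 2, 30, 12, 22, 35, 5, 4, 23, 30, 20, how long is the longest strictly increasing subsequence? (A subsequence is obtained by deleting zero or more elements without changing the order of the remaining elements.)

6

Scanning left to right, the best length ending at each element is: 1→1, 28→2, 2→2, 30→3, 12→3, 22→4, 35→5, 5→3, 4→3, 23→5, 30→6, 20→4.
So the longest increasing subsequence has length 6, e.g. 1, 2, 12, 22, 23, 30.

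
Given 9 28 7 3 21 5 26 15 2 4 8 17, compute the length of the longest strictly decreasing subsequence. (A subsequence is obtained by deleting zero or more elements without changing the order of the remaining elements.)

Let dp[i] be the longest decreasing subsequence ending at position i. Then dp = [1, 1, 2, 3, 2, 3, 2, 3, 4, 4, 4, 3].
The maximum is 4; one witness is 9, 7, 3, 2 at positions 1,3,4,9.

4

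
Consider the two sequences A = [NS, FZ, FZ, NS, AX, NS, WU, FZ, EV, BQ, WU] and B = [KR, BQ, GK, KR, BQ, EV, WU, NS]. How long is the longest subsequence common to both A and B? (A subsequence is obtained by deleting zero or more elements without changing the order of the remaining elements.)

A longest common subsequence is EV, WU (length 2); the LCS DP confirms no longer common subsequence exists.

2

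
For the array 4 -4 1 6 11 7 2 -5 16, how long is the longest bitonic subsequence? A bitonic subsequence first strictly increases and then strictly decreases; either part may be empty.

7

One longest bitonic subsequence is -4, 1, 6, 11, 7, 2, -5 (positions 2,3,4,5,6,7,8): it rises to 11 then falls. Length 7 is optimal.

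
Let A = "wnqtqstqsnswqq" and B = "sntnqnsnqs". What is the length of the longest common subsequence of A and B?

A longest common subsequence is ntqsqs (length 6); the LCS DP confirms no longer common subsequence exists.

6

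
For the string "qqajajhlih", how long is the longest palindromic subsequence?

3

One longest palindromic subsequence is hih (positions 7,9,10); it reads the same forward and backward, and the interval DP gives dp[1][10] = 3.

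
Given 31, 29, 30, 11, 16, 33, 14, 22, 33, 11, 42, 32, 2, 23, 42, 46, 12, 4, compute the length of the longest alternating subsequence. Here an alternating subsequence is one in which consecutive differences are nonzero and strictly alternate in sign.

Track the best alternating length ending on an up-step vs a down-step at each position: up/down = 1/1, 1/2, 3/2, 1/4, 5/4, 5/1, 5/6, 7/6, 7/1, 1/8, 9/1, 9/10, 1/10, 11/10, 11/1, 11/1, 11/12, 11/12.
The maximum over both is 12; one such subsequence is 31, 29, 30, 11, 16, 14, 22, 11, 42, 2, 23, 12.

12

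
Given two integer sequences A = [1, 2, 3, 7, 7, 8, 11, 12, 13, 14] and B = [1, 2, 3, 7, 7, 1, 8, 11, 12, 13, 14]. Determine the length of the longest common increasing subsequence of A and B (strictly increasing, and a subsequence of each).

9

A longest common strictly increasing subsequence is 1, 2, 3, 7, 8, 11, 12, 13, 14 (length 9); it appears in order in both A and B, and no longer such subsequence exists.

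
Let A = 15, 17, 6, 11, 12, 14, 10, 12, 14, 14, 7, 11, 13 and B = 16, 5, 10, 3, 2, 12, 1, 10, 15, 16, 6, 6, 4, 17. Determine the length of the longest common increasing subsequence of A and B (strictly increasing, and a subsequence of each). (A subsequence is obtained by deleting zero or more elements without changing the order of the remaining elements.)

2

A longest common strictly increasing subsequence is 10, 12 (length 2); it appears in order in both A and B, and no longer such subsequence exists.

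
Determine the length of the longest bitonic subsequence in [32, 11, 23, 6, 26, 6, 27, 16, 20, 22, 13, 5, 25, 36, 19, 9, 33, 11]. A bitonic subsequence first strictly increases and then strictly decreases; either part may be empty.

Let inc[i] be the LIS ending at i and dec[i] the longest strictly decreasing subsequence starting at i. inc = [1, 1, 2, 1, 3, 1, 4, 2, 3, 4, 2, 1, 5, 6, 3, 2, 6, 3], dec = [5, 3, 4, 2, 4, 2, 4, 3, 3, 3, 2, 1, 3, 3, 2, 1, 2, 1].
max_i inc[i]+dec[i]−1 = 8, with one witness 11, 16, 20, 22, 25, 36, 33, 11.

8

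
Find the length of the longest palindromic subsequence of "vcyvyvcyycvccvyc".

12

One longest palindromic subsequence is cyvvcyycvvyc (positions 2,3,4,6,7,8,9,10,11,14,15,16); it reads the same forward and backward, and the interval DP gives dp[1][16] = 12.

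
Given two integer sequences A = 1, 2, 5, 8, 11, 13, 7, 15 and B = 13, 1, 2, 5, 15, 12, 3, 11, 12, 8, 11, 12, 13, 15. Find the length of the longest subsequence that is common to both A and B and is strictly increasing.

7

For each value that appears in both, track the longest common increasing run ending there.
The best achievable length is 7; one witness is 1, 2, 5, 8, 11, 13, 15 (A-positions 1,2,3,4,5,6,8, B-positions 2,3,4,10,11,13,14).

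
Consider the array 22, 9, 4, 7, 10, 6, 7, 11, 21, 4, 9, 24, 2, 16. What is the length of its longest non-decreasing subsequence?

6

Let dp[i] be the longest non-decreasing subsequence ending at position i. Then dp = [1, 1, 1, 2, 3, 2, 3, 4, 5, 2, 4, 6, 1, 5].
The maximum is 6; one witness is 4, 7, 10, 11, 21, 24 at positions 3,4,5,8,9,12.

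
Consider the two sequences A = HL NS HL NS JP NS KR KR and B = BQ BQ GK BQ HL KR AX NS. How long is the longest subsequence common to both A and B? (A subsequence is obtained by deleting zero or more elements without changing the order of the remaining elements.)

A longest common subsequence is HL, NS (length 2); the LCS DP confirms no longer common subsequence exists.

2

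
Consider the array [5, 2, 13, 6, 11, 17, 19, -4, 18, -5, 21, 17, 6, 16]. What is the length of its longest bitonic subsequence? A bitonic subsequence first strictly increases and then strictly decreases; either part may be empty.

8

Let inc[i] be the LIS ending at i and dec[i] the longest strictly decreasing subsequence starting at i. inc = [1, 1, 2, 2, 3, 4, 5, 1, 5, 1, 6, 4, 2, 4], dec = [4, 3, 4, 3, 3, 3, 4, 2, 3, 1, 3, 2, 1, 1].
max_i inc[i]+dec[i]−1 = 8, with one witness 5, 6, 11, 17, 19, 18, 17, 16.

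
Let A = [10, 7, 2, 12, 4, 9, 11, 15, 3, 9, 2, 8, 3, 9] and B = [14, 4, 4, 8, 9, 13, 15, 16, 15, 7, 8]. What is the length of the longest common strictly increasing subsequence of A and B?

For each value that appears in both, track the longest common increasing run ending there.
The best achievable length is 3; one witness is 4, 8, 9 (A-positions 5,12,14, B-positions 2,4,5).

3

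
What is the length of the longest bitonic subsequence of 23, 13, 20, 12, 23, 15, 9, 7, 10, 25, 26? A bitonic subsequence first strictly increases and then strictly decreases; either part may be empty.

6

Let inc[i] be the LIS ending at i and dec[i] the longest strictly decreasing subsequence starting at i. inc = [1, 1, 2, 1, 3, 2, 1, 1, 2, 4, 5], dec = [5, 4, 4, 3, 4, 3, 2, 1, 1, 1, 1].
max_i inc[i]+dec[i]−1 = 6, with one witness 13, 20, 23, 15, 9, 7.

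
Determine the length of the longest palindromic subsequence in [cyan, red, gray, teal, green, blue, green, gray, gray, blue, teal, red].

8

One longest palindromic subsequence is red teal blue gray gray blue teal red (positions 2,4,6,8,9,10,11,12); it reads the same forward and backward, and the interval DP gives dp[1][12] = 8.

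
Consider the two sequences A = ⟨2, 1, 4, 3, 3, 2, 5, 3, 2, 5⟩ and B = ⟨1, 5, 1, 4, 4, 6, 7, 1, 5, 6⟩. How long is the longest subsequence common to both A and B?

3

Backtracking the LCS table gives one alignment: 1 (A2,B3) → 4 (A3,B5) → 5 (A7,B9).
So the longest common subsequence has length 3.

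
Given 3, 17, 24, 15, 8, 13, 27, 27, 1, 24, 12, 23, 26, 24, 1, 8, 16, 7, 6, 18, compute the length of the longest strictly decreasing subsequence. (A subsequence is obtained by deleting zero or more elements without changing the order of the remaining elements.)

7

One longest decreasing subsequence is 17, 15, 13, 12, 8, 7, 6 (positions 2,4,6,11,16,18,19), of length 7; no longer one exists.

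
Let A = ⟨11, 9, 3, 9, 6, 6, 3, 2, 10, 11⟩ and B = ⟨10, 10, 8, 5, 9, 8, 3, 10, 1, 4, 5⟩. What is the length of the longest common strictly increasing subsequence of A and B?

A longest common strictly increasing subsequence is 9, 10 (length 2); it appears in order in both A and B, and no longer such subsequence exists.

2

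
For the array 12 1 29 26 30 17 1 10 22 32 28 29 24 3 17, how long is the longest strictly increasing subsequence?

Scanning left to right, the best length ending at each element is: 12→1, 1→1, 29→2, 26→2, 30→3, 17→2, 1→1, 10→2, 22→3, 32→4, 28→4, 29→5, 24→4, 3→2, 17→3.
So the longest increasing subsequence has length 5, e.g. 12, 17, 22, 28, 29.

5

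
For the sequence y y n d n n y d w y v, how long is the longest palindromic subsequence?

One longest palindromic subsequence is yynnnyy (positions 1,2,3,5,6,7,10); it reads the same forward and backward, and the interval DP gives dp[1][11] = 7.

7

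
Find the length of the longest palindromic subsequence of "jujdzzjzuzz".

6

Using dp[i][j] = 2 + dp[i+1][j−1] if the ends match, else max(dp[i+1][j], dp[i][j−1]):
dp[1][11] = 6. A witness is ujzzju at positions 2,3,5,6,7,9.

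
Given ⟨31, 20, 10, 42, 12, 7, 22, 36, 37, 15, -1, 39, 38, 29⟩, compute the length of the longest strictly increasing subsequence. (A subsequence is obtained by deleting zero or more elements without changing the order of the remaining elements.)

6

One longest increasing subsequence is 10, 12, 22, 36, 37, 39 (positions 3,5,7,8,9,12), of length 6; no longer one exists.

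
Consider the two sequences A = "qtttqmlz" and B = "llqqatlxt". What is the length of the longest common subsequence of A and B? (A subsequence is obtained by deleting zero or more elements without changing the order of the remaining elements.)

3

Backtracking the LCS table gives one alignment: q (A1,B4) → t (A2,B6) → t (A4,B9).
So the longest common subsequence has length 3.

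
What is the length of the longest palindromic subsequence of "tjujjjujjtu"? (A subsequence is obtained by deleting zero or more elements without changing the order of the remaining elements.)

9

One longest palindromic subsequence is tjujjjujt (positions 1,2,3,4,5,6,7,9,10); it reads the same forward and backward, and the interval DP gives dp[1][11] = 9.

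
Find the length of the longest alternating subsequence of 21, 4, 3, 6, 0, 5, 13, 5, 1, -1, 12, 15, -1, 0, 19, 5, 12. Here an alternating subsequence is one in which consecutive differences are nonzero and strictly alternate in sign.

Track the best alternating length ending on an up-step vs a down-step at each position: up/down = 1/1, 1/2, 1/2, 3/2, 1/4, 5/4, 5/2, 5/6, 5/6, 1/6, 7/6, 7/2, 1/8, 9/8, 9/2, 9/10, 11/10.
The maximum over both is 11; one such subsequence is 21, 4, 6, 0, 13, 5, 12, -1, 19, 5, 12.

11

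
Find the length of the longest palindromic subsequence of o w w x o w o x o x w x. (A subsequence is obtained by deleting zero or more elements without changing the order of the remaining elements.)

Using dp[i][j] = 2 + dp[i+1][j−1] if the ends match, else max(dp[i+1][j], dp[i][j−1]):
dp[1][12] = 7. A witness is xwxoxwx at positions 4,6,8,9,10,11,12.

7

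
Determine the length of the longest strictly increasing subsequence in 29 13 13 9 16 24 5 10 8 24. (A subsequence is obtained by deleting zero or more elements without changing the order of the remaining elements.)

3

Scanning left to right, the best length ending at each element is: 29→1, 13→1, 13→1, 9→1, 16→2, 24→3, 5→1, 10→2, 8→2, 24→3.
So the longest increasing subsequence has length 3, e.g. 13, 16, 24.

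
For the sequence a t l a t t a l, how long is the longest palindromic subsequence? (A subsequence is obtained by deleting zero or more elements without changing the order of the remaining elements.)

6

One longest palindromic subsequence is lattal (positions 3,4,5,6,7,8); it reads the same forward and backward, and the interval DP gives dp[1][8] = 6.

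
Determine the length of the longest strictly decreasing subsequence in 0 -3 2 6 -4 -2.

3

Let dp[i] be the longest decreasing subsequence ending at position i. Then dp = [1, 2, 1, 1, 3, 2].
The maximum is 3; one witness is 0, -3, -4 at positions 1,2,5.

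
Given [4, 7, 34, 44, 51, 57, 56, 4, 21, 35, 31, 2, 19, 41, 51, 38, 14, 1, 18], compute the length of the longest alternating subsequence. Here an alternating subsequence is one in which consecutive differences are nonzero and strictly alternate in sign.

A longest alternating subsequence is 4, 7, 4, 21, 2, 19, 14, 18 (positions 1,2,8,9,12,13,17,19); its 7 consecutive differences strictly alternate in sign, and length 8 is optimal.

8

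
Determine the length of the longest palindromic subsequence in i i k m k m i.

One longest palindromic subsequence is imkmi (positions 1,4,5,6,7); it reads the same forward and backward, and the interval DP gives dp[1][7] = 5.

5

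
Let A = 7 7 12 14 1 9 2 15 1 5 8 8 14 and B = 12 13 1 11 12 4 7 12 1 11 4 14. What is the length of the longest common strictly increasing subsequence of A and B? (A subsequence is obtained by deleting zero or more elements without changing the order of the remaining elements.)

3

For each value that appears in both, track the longest common increasing run ending there.
The best achievable length is 3; one witness is 7, 12, 14 (A-positions 1,3,4, B-positions 7,8,12).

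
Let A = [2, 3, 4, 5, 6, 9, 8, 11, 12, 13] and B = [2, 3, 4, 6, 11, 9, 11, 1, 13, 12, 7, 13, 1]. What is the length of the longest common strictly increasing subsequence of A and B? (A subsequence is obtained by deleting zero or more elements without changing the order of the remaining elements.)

8

A longest common strictly increasing subsequence is 2, 3, 4, 6, 9, 11, 12, 13 (length 8); it appears in order in both A and B, and no longer such subsequence exists.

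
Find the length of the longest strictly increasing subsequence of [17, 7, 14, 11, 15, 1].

Let dp[i] be the longest increasing subsequence ending at position i. Then dp = [1, 1, 2, 2, 3, 1].
The maximum is 3; one witness is 7, 14, 15 at positions 2,3,5.

3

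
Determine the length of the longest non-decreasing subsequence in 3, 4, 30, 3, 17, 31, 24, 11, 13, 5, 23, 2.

5

Scanning left to right, the best length ending at each element is: 3→1, 4→2, 30→3, 3→2, 17→3, 31→4, 24→4, 11→3, 13→4, 5→3, 23→5, 2→1.
So the longest non-decreasing subsequence has length 5, e.g. 3, 4, 11, 13, 23.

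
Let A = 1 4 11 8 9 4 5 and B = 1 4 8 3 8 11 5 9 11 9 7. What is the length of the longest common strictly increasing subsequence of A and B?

4

A longest common strictly increasing subsequence is 1, 4, 8, 9 (length 4); it appears in order in both A and B, and no longer such subsequence exists.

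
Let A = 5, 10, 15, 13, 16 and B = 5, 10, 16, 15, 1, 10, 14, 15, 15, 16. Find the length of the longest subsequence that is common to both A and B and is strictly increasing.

For each value that appears in both, track the longest common increasing run ending there.
The best achievable length is 4; one witness is 5, 10, 15, 16 (A-positions 1,2,3,5, B-positions 1,2,4,10).

4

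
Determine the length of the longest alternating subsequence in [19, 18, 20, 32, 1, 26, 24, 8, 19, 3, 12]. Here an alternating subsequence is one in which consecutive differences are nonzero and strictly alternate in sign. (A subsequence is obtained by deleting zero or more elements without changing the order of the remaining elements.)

A longest alternating subsequence is 19, 18, 20, 1, 26, 8, 19, 3, 12 (positions 1,2,3,5,6,8,9,10,11); its 8 consecutive differences strictly alternate in sign, and length 9 is optimal.

9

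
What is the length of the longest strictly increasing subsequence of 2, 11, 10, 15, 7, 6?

One longest increasing subsequence is 2, 11, 15 (positions 1,2,4), of length 3; no longer one exists.

3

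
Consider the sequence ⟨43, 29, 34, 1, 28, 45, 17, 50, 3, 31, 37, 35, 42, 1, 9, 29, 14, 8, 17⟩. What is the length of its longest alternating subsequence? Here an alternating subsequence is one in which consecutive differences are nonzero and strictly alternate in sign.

Track the best alternating length ending on an up-step vs a down-step at each position: up/down = 1/1, 1/2, 3/2, 1/4, 5/4, 5/1, 5/6, 7/1, 5/8, 9/8, 9/8, 9/10, 11/8, 1/12, 13/12, 13/12, 13/14, 13/14, 15/14.
The maximum over both is 15; one such subsequence is 43, 29, 34, 1, 28, 17, 50, 3, 37, 35, 42, 1, 29, 14, 17.

15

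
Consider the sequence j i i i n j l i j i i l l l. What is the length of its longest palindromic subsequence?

Using dp[i][j] = 2 + dp[i+1][j−1] if the ends match, else max(dp[i+1][j], dp[i][j−1]):
dp[1][14] = 7. A witness is iijijii at positions 3,4,6,8,9,10,11.

7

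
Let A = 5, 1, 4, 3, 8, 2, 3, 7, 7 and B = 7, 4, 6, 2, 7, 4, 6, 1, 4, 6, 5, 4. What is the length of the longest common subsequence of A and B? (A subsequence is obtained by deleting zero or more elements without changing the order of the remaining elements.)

3

Backtracking the LCS table gives one alignment: 4 (A3,B2) → 2 (A6,B4) → 7 (A8,B5).
So the longest common subsequence has length 3.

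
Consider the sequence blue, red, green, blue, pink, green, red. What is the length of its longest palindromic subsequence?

One longest palindromic subsequence is red green pink green red (positions 2,3,5,6,7); it reads the same forward and backward, and the interval DP gives dp[1][7] = 5.

5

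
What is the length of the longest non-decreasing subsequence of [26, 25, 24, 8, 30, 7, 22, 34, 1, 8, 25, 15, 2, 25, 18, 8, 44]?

5

Scanning left to right, the best length ending at each element is: 26→1, 25→1, 24→1, 8→1, 30→2, 7→1, 22→2, 34→3, 1→1, 8→2, 25→3, 15→3, 2→2, 25→4, 18→4, 8→3, 44→5.
So the longest non-decreasing subsequence has length 5, e.g. 8, 22, 25, 25, 44.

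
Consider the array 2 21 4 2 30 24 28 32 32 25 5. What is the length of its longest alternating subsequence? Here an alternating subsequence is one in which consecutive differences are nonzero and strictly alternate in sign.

7

Track the best alternating length ending on an up-step vs a down-step at each position: up/down = 1/1, 2/1, 2/3, 1/3, 4/1, 4/5, 6/5, 6/1, 6/1, 6/7, 4/7.
The maximum over both is 7; one such subsequence is 2, 21, 4, 30, 24, 28, 25.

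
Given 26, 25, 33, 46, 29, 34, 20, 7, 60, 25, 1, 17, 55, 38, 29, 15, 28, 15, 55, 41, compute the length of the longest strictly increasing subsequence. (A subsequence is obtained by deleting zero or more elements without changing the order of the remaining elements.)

5

One longest increasing subsequence is 26, 33, 34, 38, 55 (positions 1,3,6,14,19), of length 5; no longer one exists.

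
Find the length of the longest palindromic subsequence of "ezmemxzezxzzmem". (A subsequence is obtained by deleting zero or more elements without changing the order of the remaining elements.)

11

One longest palindromic subsequence is memzzxzzmem (positions 3,4,5,7,9,10,11,12,13,14,15); it reads the same forward and backward, and the interval DP gives dp[1][15] = 11.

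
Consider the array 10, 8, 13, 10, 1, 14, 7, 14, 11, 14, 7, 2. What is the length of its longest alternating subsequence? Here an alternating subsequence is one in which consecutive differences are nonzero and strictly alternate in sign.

10

Track the best alternating length ending on an up-step vs a down-step at each position: up/down = 1/1, 1/2, 3/1, 3/4, 1/4, 5/1, 5/6, 7/1, 7/8, 9/1, 5/10, 5/10.
The maximum over both is 10; one such subsequence is 10, 8, 13, 10, 14, 7, 14, 11, 14, 7.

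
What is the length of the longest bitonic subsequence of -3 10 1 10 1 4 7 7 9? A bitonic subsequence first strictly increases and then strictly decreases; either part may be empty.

5

One longest bitonic subsequence is -3, 1, 4, 7, 9 (positions 1,3,6,7,9): it rises to 9 then falls. Length 5 is optimal.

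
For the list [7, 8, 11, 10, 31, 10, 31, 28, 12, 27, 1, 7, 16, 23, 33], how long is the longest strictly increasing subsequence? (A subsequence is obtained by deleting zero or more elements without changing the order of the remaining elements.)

Scanning left to right, the best length ending at each element is: 7→1, 8→2, 11→3, 10→3, 31→4, 10→3, 31→4, 28→4, 12→4, 27→5, 1→1, 7→2, 16→5, 23→6, 33→7.
So the longest increasing subsequence has length 7, e.g. 7, 8, 11, 12, 16, 23, 33.

7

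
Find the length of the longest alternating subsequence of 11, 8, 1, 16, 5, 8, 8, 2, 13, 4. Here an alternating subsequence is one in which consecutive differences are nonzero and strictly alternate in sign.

8

Track the best alternating length ending on an up-step vs a down-step at each position: up/down = 1/1, 1/2, 1/2, 3/1, 3/4, 5/4, 5/4, 3/6, 7/4, 7/8.
The maximum over both is 8; one such subsequence is 11, 8, 16, 5, 8, 2, 13, 4.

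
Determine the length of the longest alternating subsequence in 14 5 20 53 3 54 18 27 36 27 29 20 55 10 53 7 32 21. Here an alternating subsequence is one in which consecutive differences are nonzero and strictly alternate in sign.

16

A longest alternating subsequence is 14, 5, 20, 3, 54, 18, 36, 27, 29, 20, 55, 10, 53, 7, 32, 21 (positions 1,2,3,5,6,7,9,10,11,12,13,14,15,16,17,18); its 15 consecutive differences strictly alternate in sign, and length 16 is optimal.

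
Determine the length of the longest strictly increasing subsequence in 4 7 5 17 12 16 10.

4

Scanning left to right, the best length ending at each element is: 4→1, 7→2, 5→2, 17→3, 12→3, 16→4, 10→3.
So the longest increasing subsequence has length 4, e.g. 4, 7, 12, 16.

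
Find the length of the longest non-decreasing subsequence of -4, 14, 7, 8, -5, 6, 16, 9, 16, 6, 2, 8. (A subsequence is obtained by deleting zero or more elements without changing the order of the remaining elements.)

Let dp[i] be the longest non-decreasing subsequence ending at position i. Then dp = [1, 2, 2, 3, 1, 2, 4, 4, 5, 3, 2, 4].
The maximum is 5; one witness is -4, 7, 8, 16, 16 at positions 1,3,4,7,9.

5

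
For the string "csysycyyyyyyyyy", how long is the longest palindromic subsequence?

One longest palindromic subsequence is yyyyyyyyyyy (positions 3,5,7,8,9,10,11,12,13,14,15); it reads the same forward and backward, and the interval DP gives dp[1][15] = 11.

11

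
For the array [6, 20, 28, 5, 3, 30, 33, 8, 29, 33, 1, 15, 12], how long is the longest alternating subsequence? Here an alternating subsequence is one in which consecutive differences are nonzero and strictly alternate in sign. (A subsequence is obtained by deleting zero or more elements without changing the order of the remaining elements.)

Track the best alternating length ending on an up-step vs a down-step at each position: up/down = 1/1, 2/1, 2/1, 1/3, 1/3, 4/1, 4/1, 4/5, 6/5, 6/1, 1/7, 8/7, 8/9.
The maximum over both is 9; one such subsequence is 6, 20, 5, 30, 8, 29, 1, 15, 12.

9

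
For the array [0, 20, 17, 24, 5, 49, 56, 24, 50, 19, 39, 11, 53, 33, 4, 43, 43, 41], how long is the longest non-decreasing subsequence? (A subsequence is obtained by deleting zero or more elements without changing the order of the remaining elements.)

Scanning left to right, the best length ending at each element is: 0→1, 20→2, 17→2, 24→3, 5→2, 49→4, 56→5, 24→4, 50→5, 19→3, 39→5, 11→3, 53→6, 33→5, 4→2, 43→6, 43→7, 41→6.
So the longest non-decreasing subsequence has length 7, e.g. 0, 20, 24, 24, 39, 43, 43.

7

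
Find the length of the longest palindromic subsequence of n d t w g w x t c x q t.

5

One longest palindromic subsequence is txcxt (positions 3,7,9,10,12); it reads the same forward and backward, and the interval DP gives dp[1][12] = 5.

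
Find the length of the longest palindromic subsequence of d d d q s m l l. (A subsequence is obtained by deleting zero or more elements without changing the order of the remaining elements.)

3

One longest palindromic subsequence is ddd (positions 1,2,3); it reads the same forward and backward, and the interval DP gives dp[1][8] = 3.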